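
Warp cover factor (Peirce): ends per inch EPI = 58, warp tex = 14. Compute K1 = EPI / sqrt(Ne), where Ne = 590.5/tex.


Formula: K1 = EPI / sqrt(Ne), with Ne = 590.5 / tex_warp
Step 1: Ne = 590.5 / 14 = 42.179
Step 2: sqrt(Ne) = sqrt(42.179) = 6.4945
Step 3: K1 = 58 / 6.4945 = 8.9

8.9


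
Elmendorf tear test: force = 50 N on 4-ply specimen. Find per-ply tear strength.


Formula: Per-ply strength = Total force / Number of plies
Per-ply = 50 N / 4
Per-ply = 12.5 N

12.5 N


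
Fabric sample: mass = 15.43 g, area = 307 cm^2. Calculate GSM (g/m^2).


Formula: GSM = mass_g / area_m2
Step 1: Convert area: 307 cm^2 = 307 / 10000 = 0.0307 m^2
Step 2: GSM = 15.43 g / 0.0307 m^2 = 502.6 g/m^2

502.6 g/m^2


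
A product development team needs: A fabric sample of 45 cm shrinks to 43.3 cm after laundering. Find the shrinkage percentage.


Formula: Shrinkage% = ((L_before - L_after) / L_before) * 100
Step 1: Shrinkage = 45 - 43.3 = 1.7 cm
Step 2: Shrinkage% = (1.7 / 45) * 100
Step 3: Shrinkage% = 0.037778 * 100 = 3.7778% ≈ 3.8%

3.8%


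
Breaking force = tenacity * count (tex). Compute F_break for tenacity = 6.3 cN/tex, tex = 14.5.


Formula: Breaking force = Tenacity * Linear density
F = 6.3 cN/tex * 14.5 tex
F = 91.35 cN

91.35 cN


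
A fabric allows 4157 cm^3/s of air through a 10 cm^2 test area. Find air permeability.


Formula: Air Permeability = Airflow / Test Area
AP = 4157 cm^3/s / 10 cm^2
AP = 415.7 cm^3/s/cm^2

415.7 cm^3/s/cm^2


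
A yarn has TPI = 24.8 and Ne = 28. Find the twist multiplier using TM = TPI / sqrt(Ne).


Formula: TM = TPI / sqrt(Ne)
Step 1: sqrt(Ne) = sqrt(28) = 5.2915
Step 2: TM = 24.8 / 5.2915 = 4.69

4.69 TM


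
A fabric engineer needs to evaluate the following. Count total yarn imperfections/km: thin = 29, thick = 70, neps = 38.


Formula: Total = thin places + thick places + neps
Total = 29 + 70 + 38
Total = 137 imperfections/km

137 imperfections/km


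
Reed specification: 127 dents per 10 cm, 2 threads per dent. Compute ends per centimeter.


Formula: EPC = (dents per 10 cm * ends per dent) / 10
Step 1: Total ends per 10 cm = 127 * 2 = 254
Step 2: EPC = 254 / 10 = 25.4 ends/cm

25.4 ends/cm


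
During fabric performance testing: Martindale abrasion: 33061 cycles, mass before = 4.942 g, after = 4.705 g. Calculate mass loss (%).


Formula: Mass loss% = ((m_before - m_after) / m_before) * 100
Step 1: Mass loss = 4.942 - 4.705 = 0.237 g
Step 2: Ratio = 0.237 / 4.942 = 0.0479563
Step 3: Mass loss% = 0.0479563 * 100 = 4.79563% ≈ 4.80%

4.80%


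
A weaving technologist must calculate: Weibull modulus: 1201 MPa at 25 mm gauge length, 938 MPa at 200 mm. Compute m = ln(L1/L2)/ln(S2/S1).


Formula: m = ln(L1/L2) / ln(S2/S1)
Step 1: ln(L1/L2) = ln(25/200) = -2.07944
Step 2: S2/S1 = 938/1201 = 0.78102
Step 3: ln(S2/S1) = ln(0.78102) = -0.24715
Step 4: m = -2.07944 / -0.24715 = 8.41

8.41 (Weibull m)


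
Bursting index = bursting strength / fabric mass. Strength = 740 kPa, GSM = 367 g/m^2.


Formula: Bursting Index = Bursting Strength / Fabric GSM
BI = 740 kPa / 367 g/m^2
BI = 2.016 kPa/(g/m^2)

2.016 kPa/(g/m^2)


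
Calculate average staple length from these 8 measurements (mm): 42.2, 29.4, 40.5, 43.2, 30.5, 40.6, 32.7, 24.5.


Formula: Mean = sum of lengths / count
Sum = 42.2 + 29.4 + 40.5 + 43.2 + 30.5 + 40.6 + 32.7 + 24.5
Sum = 283.6 mm
Mean = 283.6 / 8 = 35.45 mm

35.45 mm


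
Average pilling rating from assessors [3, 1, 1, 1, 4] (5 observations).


Formula: Mean = sum / count
Sum = 3 + 1 + 1 + 1 + 4 = 10
Mean = 10 / 5 = 2.0

2.0


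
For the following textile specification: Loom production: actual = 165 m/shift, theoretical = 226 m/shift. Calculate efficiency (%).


Formula: Efficiency% = (Actual output / Theoretical output) * 100
Efficiency% = (165 / 226) * 100
Efficiency% = 0.730088 * 100 = 73.0088% ≈ 73.0%

73.0%


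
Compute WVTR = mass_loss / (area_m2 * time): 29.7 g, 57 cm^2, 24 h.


Formula: WVTR = mass_loss / (area * time)
Step 1: Convert area: 57 cm^2 = 0.0057 m^2
Step 2: WVTR = 29.7 g / (0.0057 m^2 * 24 h)
Step 3: WVTR = 29.7 / 0.1368 = 217.1 g/m^2/h

217.1 g/m^2/h


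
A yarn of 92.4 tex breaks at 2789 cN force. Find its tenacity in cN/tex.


Formula: Tenacity = Breaking force / Linear density
Tenacity = 2789 cN / 92.4 tex
Tenacity = 30.18 cN/tex

30.18 cN/tex


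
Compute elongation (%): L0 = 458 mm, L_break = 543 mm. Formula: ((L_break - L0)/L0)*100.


Formula: Elongation (%) = ((L_break - L0) / L0) * 100
Step 1: Extension = 543 - 458 = 85 mm
Step 2: Elongation = (85 / 458) * 100
Step 3: Elongation = 0.18559 * 100 = 18.559% ≈ 18.6%

18.6%


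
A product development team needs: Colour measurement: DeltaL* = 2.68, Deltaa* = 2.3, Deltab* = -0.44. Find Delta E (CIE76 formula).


Formula: Delta E = sqrt(dL*^2 + da*^2 + db*^2)
Step 1: dL*^2 = 2.68^2 = 7.1824
Step 2: da*^2 = 2.3^2 = 5.29
Step 3: db*^2 = (-0.44)^2 = 0.1936
Step 4: Sum = 7.1824 + 5.29 + 0.1936 = 12.666
Step 5: Delta E = sqrt(12.666) = 3.56

3.56 Delta E


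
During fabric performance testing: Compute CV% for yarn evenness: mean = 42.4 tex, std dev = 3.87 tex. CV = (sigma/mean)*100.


Formula: CV% = (standard deviation / mean) * 100
Step 1: Ratio = 3.87 / 42.4 = 0.091274
Step 2: CV% = 0.091274 * 100 = 9.1274% ≈ 9.1%

9.1%


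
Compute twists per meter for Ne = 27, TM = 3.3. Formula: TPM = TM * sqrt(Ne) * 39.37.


Formula: TPM = TM * sqrt(Ne) * 39.37
Step 1: sqrt(Ne) = sqrt(27) = 5.1962
Step 2: TM * sqrt(Ne) = 3.3 * 5.1962 = 17.1475
Step 3: TPM = 17.1475 * 39.37 = 675 twists/m

675 twists/m


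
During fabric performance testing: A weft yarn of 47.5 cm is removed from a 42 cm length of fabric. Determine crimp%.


Formula: Crimp% = ((L_yarn - L_fabric) / L_fabric) * 100
Step 1: Extension = 47.5 - 42 = 5.5 cm
Step 2: Crimp% = (5.5 / 42) * 100
Step 3: Crimp% = 0.130952 * 100 = 13.0952% ≈ 13.1%

13.1%


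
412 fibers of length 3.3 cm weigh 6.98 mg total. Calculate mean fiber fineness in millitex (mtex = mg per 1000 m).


Formula: fineness (mtex) = mass (mg) / total length (km) = (mass_mg / total_length_m) * 1000
Step 1: Convert fiber length: 3.3 cm = 0.033 m
Step 2: Total fiber length = 412 * 0.033 = 13.596 m
Step 3: Linear density = 6.98 mg / 13.596 m = 0.5134 mg/m
Step 4: fineness = 0.5134 * 1000 = 513.4 mtex

513.4 mtex


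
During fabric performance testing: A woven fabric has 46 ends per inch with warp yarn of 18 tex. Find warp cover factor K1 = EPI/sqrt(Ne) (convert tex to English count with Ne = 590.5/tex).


Formula: K1 = EPI / sqrt(Ne), with Ne = 590.5 / tex_warp
Step 1: Ne = 590.5 / 18 = 32.806
Step 2: sqrt(Ne) = sqrt(32.806) = 5.7277
Step 3: K1 = 46 / 5.7277 = 8.0

8.0


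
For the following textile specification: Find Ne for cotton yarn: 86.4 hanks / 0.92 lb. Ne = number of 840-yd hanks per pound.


Formula: Ne = hanks / mass_lb
Substituting: Ne = 86.4 / 0.92
Ne = 93.9

93.9 Ne


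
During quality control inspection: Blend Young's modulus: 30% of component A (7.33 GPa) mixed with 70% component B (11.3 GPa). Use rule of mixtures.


Formula: Blend property = (fraction_A * property_A) + (fraction_B * property_B)
Step 1: Contribution A = 30/100 * 7.33 GPa = 2.199 GPa
Step 2: Contribution B = 70/100 * 11.3 GPa = 7.91 GPa
Step 3: Blend Young's modulus = 2.199 + 7.91 = 10.109 GPa

10.109 GPa


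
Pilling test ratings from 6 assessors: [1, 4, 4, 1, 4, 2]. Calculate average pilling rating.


Formula: Mean = sum / count
Sum = 1 + 4 + 4 + 1 + 4 + 2 = 16
Mean = 16 / 6 = 2.7

2.7


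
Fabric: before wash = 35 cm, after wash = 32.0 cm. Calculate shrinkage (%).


Formula: Shrinkage% = ((L_before - L_after) / L_before) * 100
Step 1: Shrinkage = 35 - 32.0 = 3.0 cm
Step 2: Shrinkage% = (3.0 / 35) * 100
Step 3: Shrinkage% = 0.085714 * 100 = 8.5714% ≈ 8.6%

8.6%


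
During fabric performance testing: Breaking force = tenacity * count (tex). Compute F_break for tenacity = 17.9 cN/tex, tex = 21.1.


Formula: Breaking force = Tenacity * Linear density
F = 17.9 cN/tex * 21.1 tex
F = 377.69 cN

377.69 cN


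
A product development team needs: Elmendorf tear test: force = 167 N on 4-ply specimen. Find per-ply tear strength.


Formula: Per-ply strength = Total force / Number of plies
Per-ply = 167 N / 4
Per-ply = 41.75 N

41.75 N


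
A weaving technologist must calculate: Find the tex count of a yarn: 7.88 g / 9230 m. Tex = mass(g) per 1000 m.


Formula: Tex = (mass_g / length_m) * 1000
Substituting: Tex = (7.88 / 9230) * 1000
Intermediate: 7.88 / 9230 = 0.00085374 g/m
Tex = 0.00085374 * 1000 = 0.85 tex

0.85 tex


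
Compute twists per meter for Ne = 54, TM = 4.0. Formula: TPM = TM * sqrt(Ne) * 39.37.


Formula: TPM = TM * sqrt(Ne) * 39.37
Step 1: sqrt(Ne) = sqrt(54) = 7.3485
Step 2: TM * sqrt(Ne) = 4.0 * 7.3485 = 29.394
Step 3: TPM = 29.394 * 39.37 = 1157 twists/m

1157 twists/m


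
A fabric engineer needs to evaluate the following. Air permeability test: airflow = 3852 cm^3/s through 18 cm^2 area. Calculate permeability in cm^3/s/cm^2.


Formula: Air Permeability = Airflow / Test Area
AP = 3852 cm^3/s / 18 cm^2
AP = 214.0 cm^3/s/cm^2

214.0 cm^3/s/cm^2


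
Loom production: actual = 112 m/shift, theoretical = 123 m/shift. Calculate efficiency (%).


Formula: Efficiency% = (Actual output / Theoretical output) * 100
Efficiency% = (112 / 123) * 100
Efficiency% = 0.910569 * 100 = 91.0569% ≈ 91.1%

91.1%


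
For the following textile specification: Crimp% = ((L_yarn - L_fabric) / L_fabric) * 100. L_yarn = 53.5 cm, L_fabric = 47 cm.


Formula: Crimp% = ((L_yarn - L_fabric) / L_fabric) * 100
Step 1: Extension = 53.5 - 47 = 6.5 cm
Step 2: Crimp% = (6.5 / 47) * 100
Step 3: Crimp% = 0.138298 * 100 = 13.8298% ≈ 13.8%

13.8%


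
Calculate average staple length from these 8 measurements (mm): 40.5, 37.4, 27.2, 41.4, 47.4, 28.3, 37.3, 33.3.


Formula: Mean = sum of lengths / count
Sum = 40.5 + 37.4 + 27.2 + 41.4 + 47.4 + 28.3 + 37.3 + 33.3
Sum = 292.8 mm
Mean = 292.8 / 8 = 36.60 mm

36.60 mm


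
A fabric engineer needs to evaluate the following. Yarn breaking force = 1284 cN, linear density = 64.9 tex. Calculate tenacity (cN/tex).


Formula: Tenacity = Breaking force / Linear density
Tenacity = 1284 cN / 64.9 tex
Tenacity = 19.78 cN/tex

19.78 cN/tex


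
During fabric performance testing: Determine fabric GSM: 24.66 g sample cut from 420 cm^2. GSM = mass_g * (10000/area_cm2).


Formula: GSM = mass_g / area_m2
Step 1: Convert area: 420 cm^2 = 420 / 10000 = 0.042 m^2
Step 2: GSM = 24.66 g / 0.042 m^2 = 587.1 g/m^2

587.1 g/m^2


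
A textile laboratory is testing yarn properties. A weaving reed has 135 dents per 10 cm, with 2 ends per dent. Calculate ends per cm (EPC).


Formula: EPC = (dents per 10 cm * ends per dent) / 10
Step 1: Total ends per 10 cm = 135 * 2 = 270
Step 2: EPC = 270 / 10 = 27.0 ends/cm

27.0 ends/cm


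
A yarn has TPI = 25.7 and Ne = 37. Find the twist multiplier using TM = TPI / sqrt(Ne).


Formula: TM = TPI / sqrt(Ne)
Step 1: sqrt(Ne) = sqrt(37) = 6.0828
Step 2: TM = 25.7 / 6.0828 = 4.23

4.23 TM


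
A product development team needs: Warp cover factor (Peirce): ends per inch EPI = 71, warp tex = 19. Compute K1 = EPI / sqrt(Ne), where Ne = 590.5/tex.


Formula: K1 = EPI / sqrt(Ne), with Ne = 590.5 / tex_warp
Step 1: Ne = 590.5 / 19 = 31.079
Step 2: sqrt(Ne) = sqrt(31.079) = 5.5749
Step 3: K1 = 71 / 5.5749 = 12.7

12.7


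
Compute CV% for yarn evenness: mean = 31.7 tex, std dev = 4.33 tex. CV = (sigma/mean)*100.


Formula: CV% = (standard deviation / mean) * 100
Step 1: Ratio = 4.33 / 31.7 = 0.136593
Step 2: CV% = 0.136593 * 100 = 13.6593% ≈ 13.7%

13.7%


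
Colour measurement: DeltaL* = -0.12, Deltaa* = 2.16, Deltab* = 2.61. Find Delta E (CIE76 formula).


Formula: Delta E = sqrt(dL*^2 + da*^2 + db*^2)
Step 1: dL*^2 = (-0.12)^2 = 0.0144
Step 2: da*^2 = 2.16^2 = 4.6656
Step 3: db*^2 = 2.61^2 = 6.8121
Step 4: Sum = 0.0144 + 4.6656 + 6.8121 = 11.4921
Step 5: Delta E = sqrt(11.4921) = 3.39

3.39 Delta E


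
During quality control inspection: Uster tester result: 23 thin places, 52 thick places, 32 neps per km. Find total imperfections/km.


Formula: Total = thin places + thick places + neps
Total = 23 + 52 + 32
Total = 107 imperfections/km

107 imperfections/km


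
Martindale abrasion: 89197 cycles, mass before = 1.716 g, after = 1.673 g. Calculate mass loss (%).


Formula: Mass loss% = ((m_before - m_after) / m_before) * 100
Step 1: Mass loss = 1.716 - 1.673 = 0.043 g
Step 2: Ratio = 0.043 / 1.716 = 0.0250583
Step 3: Mass loss% = 0.0250583 * 100 = 2.50583% ≈ 2.51%

2.51%


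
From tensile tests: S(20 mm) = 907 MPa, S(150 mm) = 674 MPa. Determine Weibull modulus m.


Formula: m = ln(L1/L2) / ln(S2/S1)
Step 1: ln(L1/L2) = ln(20/150) = -2.01490
Step 2: S2/S1 = 674/907 = 0.74311
Step 3: ln(S2/S1) = ln(0.74311) = -0.29691
Step 4: m = -2.01490 / -0.29691 = 6.79

6.79 (Weibull m)


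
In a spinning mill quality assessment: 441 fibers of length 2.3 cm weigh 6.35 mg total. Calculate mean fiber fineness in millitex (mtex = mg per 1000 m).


Formula: fineness (mtex) = mass (mg) / total length (km) = (mass_mg / total_length_m) * 1000
Step 1: Convert fiber length: 2.3 cm = 0.023 m
Step 2: Total fiber length = 441 * 0.023 = 10.143 m
Step 3: Linear density = 6.35 mg / 10.143 m = 0.6260 mg/m
Step 4: fineness = 0.6260 * 1000 = 626.0 mtex

626.0 mtex


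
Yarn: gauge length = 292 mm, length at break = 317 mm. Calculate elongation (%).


Formula: Elongation (%) = ((L_break - L0) / L0) * 100
Step 1: Extension = 317 - 292 = 25 mm
Step 2: Elongation = (25 / 292) * 100
Step 3: Elongation = 0.085616 * 100 = 8.5616% ≈ 8.6%

8.6%


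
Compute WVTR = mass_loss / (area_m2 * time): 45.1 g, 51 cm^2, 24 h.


Formula: WVTR = mass_loss / (area * time)
Step 1: Convert area: 51 cm^2 = 0.0051 m^2
Step 2: WVTR = 45.1 g / (0.0051 m^2 * 24 h)
Step 3: WVTR = 45.1 / 0.1224 = 368.5 g/m^2/h

368.5 g/m^2/h


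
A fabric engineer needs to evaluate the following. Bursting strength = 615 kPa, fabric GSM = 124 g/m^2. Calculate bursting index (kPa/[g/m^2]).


Formula: Bursting Index = Bursting Strength / Fabric GSM
BI = 615 kPa / 124 g/m^2
BI = 4.960 kPa/(g/m^2)

4.960 kPa/(g/m^2)


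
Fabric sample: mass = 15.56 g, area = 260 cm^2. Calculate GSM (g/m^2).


Formula: GSM = mass_g / area_m2
Step 1: Convert area: 260 cm^2 = 260 / 10000 = 0.026 m^2
Step 2: GSM = 15.56 g / 0.026 m^2 = 598.5 g/m^2

598.5 g/m^2


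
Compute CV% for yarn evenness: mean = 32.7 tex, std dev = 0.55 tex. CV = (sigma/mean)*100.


Formula: CV% = (standard deviation / mean) * 100
Step 1: Ratio = 0.55 / 32.7 = 0.01682
Step 2: CV% = 0.01682 * 100 = 1.682% ≈ 1.7%

1.7%


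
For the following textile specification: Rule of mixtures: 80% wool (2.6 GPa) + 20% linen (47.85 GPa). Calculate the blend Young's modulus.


Formula: Blend property = (fraction_A * property_A) + (fraction_B * property_B)
Step 1: Contribution A = 80/100 * 2.6 GPa = 2.08 GPa
Step 2: Contribution B = 20/100 * 47.85 GPa = 9.57 GPa
Step 3: Blend Young's modulus = 2.08 + 9.57 = 11.65 GPa

11.65 GPa


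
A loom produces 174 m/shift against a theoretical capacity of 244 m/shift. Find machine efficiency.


Formula: Efficiency% = (Actual output / Theoretical output) * 100
Efficiency% = (174 / 244) * 100
Efficiency% = 0.713115 * 100 = 71.3115% ≈ 71.3%

71.3%


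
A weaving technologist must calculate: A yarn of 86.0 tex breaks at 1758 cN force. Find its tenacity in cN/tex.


Formula: Tenacity = Breaking force / Linear density
Tenacity = 1758 cN / 86.0 tex
Tenacity = 20.44 cN/tex

20.44 cN/tex


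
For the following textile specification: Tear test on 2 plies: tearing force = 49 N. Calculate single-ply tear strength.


Formula: Per-ply strength = Total force / Number of plies
Per-ply = 49 N / 2
Per-ply = 24.5 N

24.5 N


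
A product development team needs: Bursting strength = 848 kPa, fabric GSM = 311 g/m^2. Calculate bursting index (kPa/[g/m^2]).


Formula: Bursting Index = Bursting Strength / Fabric GSM
BI = 848 kPa / 311 g/m^2
BI = 2.727 kPa/(g/m^2)

2.727 kPa/(g/m^2)


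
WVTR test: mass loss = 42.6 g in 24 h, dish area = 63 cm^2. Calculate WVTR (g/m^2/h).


Formula: WVTR = mass_loss / (area * time)
Step 1: Convert area: 63 cm^2 = 0.0063 m^2
Step 2: WVTR = 42.6 g / (0.0063 m^2 * 24 h)
Step 3: WVTR = 42.6 / 0.1512 = 281.7 g/m^2/h

281.7 g/m^2/h


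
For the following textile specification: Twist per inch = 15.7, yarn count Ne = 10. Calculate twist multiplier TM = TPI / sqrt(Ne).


Formula: TM = TPI / sqrt(Ne)
Step 1: sqrt(Ne) = sqrt(10) = 3.1623
Step 2: TM = 15.7 / 3.1623 = 4.96

4.96 TM


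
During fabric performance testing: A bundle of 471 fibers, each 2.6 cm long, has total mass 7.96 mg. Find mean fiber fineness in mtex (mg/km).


Formula: fineness (mtex) = mass (mg) / total length (km) = (mass_mg / total_length_m) * 1000
Step 1: Convert fiber length: 2.6 cm = 0.026 m
Step 2: Total fiber length = 471 * 0.026 = 12.246 m
Step 3: Linear density = 7.96 mg / 12.246 m = 0.6500 mg/m
Step 4: fineness = 0.6500 * 1000 = 650.0 mtex

650.0 mtex


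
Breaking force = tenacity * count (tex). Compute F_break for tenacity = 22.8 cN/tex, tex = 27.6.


Formula: Breaking force = Tenacity * Linear density
F = 22.8 cN/tex * 27.6 tex
F = 629.28 cN

629.28 cN


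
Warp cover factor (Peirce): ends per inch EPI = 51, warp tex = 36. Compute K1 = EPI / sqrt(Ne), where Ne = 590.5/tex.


Formula: K1 = EPI / sqrt(Ne), with Ne = 590.5 / tex_warp
Step 1: Ne = 590.5 / 36 = 16.403
Step 2: sqrt(Ne) = sqrt(16.403) = 4.0501
Step 3: K1 = 51 / 4.0501 = 12.6

12.6


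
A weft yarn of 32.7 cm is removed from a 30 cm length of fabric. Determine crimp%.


Formula: Crimp% = ((L_yarn - L_fabric) / L_fabric) * 100
Step 1: Extension = 32.7 - 30 = 2.7 cm
Step 2: Crimp% = (2.7 / 30) * 100
Step 3: Crimp% = 0.09 * 100 = 9.0%

9.0%


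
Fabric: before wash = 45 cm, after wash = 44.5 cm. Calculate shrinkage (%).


Formula: Shrinkage% = ((L_before - L_after) / L_before) * 100
Step 1: Shrinkage = 45 - 44.5 = 0.5 cm
Step 2: Shrinkage% = (0.5 / 45) * 100
Step 3: Shrinkage% = 0.011111 * 100 = 1.1111% ≈ 1.1%

1.1%


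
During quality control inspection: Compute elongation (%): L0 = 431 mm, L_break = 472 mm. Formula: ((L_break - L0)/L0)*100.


Formula: Elongation (%) = ((L_break - L0) / L0) * 100
Step 1: Extension = 472 - 431 = 41 mm
Step 2: Elongation = (41 / 431) * 100
Step 3: Elongation = 0.095128 * 100 = 9.5128% ≈ 9.5%

9.5%


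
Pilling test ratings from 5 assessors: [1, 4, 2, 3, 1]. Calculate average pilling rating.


Formula: Mean = sum / count
Sum = 1 + 4 + 2 + 3 + 1 = 11
Mean = 11 / 5 = 2.2

2.2


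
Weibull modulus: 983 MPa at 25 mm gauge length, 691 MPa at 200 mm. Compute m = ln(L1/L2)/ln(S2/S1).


Formula: m = ln(L1/L2) / ln(S2/S1)
Step 1: ln(L1/L2) = ln(25/200) = -2.07944
Step 2: S2/S1 = 691/983 = 0.70295
Step 3: ln(S2/S1) = ln(0.70295) = -0.35247
Step 4: m = -2.07944 / -0.35247 = 5.90

5.90 (Weibull m)


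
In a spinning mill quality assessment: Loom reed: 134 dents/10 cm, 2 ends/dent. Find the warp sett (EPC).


Formula: EPC = (dents per 10 cm * ends per dent) / 10
Step 1: Total ends per 10 cm = 134 * 2 = 268
Step 2: EPC = 268 / 10 = 26.8 ends/cm

26.8 ends/cm


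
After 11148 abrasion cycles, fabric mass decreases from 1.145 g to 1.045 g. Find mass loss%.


Formula: Mass loss% = ((m_before - m_after) / m_before) * 100
Step 1: Mass loss = 1.145 - 1.045 = 0.1 g
Step 2: Ratio = 0.1 / 1.145 = 0.0873362
Step 3: Mass loss% = 0.0873362 * 100 = 8.73362% ≈ 8.73%

8.73%


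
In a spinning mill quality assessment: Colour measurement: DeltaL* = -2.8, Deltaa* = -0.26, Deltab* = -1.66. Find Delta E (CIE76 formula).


Formula: Delta E = sqrt(dL*^2 + da*^2 + db*^2)
Step 1: dL*^2 = (-2.8)^2 = 7.84
Step 2: da*^2 = (-0.26)^2 = 0.0676
Step 3: db*^2 = (-1.66)^2 = 2.7556
Step 4: Sum = 7.84 + 0.0676 + 2.7556 = 10.6632
Step 5: Delta E = sqrt(10.6632) = 3.27

3.27 Delta E


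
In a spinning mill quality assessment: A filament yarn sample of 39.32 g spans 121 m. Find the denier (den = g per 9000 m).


Formula: den = (mass_g / length_m) * 9000
Substituting: den = (39.32 / 121) * 9000
Intermediate: 39.32 / 121 = 0.32495868 g/m
den = 0.32495868 * 9000 = 2924.6 denier

2924.6 denier


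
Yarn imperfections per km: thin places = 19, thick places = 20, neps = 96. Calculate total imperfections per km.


Formula: Total = thin places + thick places + neps
Total = 19 + 20 + 96
Total = 135 imperfections/km

135 imperfections/km


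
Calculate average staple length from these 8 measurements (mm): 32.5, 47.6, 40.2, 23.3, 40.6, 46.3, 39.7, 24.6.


Formula: Mean = sum of lengths / count
Sum = 32.5 + 47.6 + 40.2 + 23.3 + 40.6 + 46.3 + 39.7 + 24.6
Sum = 294.8 mm
Mean = 294.8 / 8 = 36.85 mm

36.85 mm


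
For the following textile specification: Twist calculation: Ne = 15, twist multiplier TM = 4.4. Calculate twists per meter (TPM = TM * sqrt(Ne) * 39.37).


Formula: TPM = TM * sqrt(Ne) * 39.37
Step 1: sqrt(Ne) = sqrt(15) = 3.873
Step 2: TM * sqrt(Ne) = 4.4 * 3.873 = 17.0412
Step 3: TPM = 17.0412 * 39.37 = 671 twists/m

671 twists/m


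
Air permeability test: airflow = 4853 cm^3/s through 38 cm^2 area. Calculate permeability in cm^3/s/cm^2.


Formula: Air Permeability = Airflow / Test Area
AP = 4853 cm^3/s / 38 cm^2
AP = 127.7 cm^3/s/cm^2

127.7 cm^3/s/cm^2


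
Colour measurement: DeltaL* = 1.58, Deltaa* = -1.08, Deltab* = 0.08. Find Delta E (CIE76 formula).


Formula: Delta E = sqrt(dL*^2 + da*^2 + db*^2)
Step 1: dL*^2 = 1.58^2 = 2.4964
Step 2: da*^2 = (-1.08)^2 = 1.1664
Step 3: db*^2 = 0.08^2 = 0.0064
Step 4: Sum = 2.4964 + 1.1664 + 0.0064 = 3.6692
Step 5: Delta E = sqrt(3.6692) = 1.92

1.92 Delta E


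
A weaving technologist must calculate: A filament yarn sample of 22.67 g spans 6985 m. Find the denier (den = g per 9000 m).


Formula: den = (mass_g / length_m) * 9000
Substituting: den = (22.67 / 6985) * 9000
Intermediate: 22.67 / 6985 = 0.00324553 g/m
den = 0.00324553 * 9000 = 29.2 denier

29.2 denier


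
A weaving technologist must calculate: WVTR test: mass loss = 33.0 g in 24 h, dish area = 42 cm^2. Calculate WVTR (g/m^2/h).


Formula: WVTR = mass_loss / (area * time)
Step 1: Convert area: 42 cm^2 = 0.0042 m^2
Step 2: WVTR = 33.0 g / (0.0042 m^2 * 24 h)
Step 3: WVTR = 33.0 / 0.1008 = 327.4 g/m^2/h

327.4 g/m^2/h


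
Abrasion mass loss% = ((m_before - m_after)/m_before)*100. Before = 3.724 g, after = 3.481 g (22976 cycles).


Formula: Mass loss% = ((m_before - m_after) / m_before) * 100
Step 1: Mass loss = 3.724 - 3.481 = 0.243 g
Step 2: Ratio = 0.243 / 3.724 = 0.0652524
Step 3: Mass loss% = 0.0652524 * 100 = 6.52524% ≈ 6.53%

6.53%


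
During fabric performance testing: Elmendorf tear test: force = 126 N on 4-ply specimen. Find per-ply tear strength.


Formula: Per-ply strength = Total force / Number of plies
Per-ply = 126 N / 4
Per-ply = 31.5 N

31.5 N


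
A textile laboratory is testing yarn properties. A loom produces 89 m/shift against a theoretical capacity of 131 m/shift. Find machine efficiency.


Formula: Efficiency% = (Actual output / Theoretical output) * 100
Efficiency% = (89 / 131) * 100
Efficiency% = 0.679389 * 100 = 67.9389% ≈ 67.9%

67.9%


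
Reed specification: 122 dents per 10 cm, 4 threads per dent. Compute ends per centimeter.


Formula: EPC = (dents per 10 cm * ends per dent) / 10
Step 1: Total ends per 10 cm = 122 * 4 = 488
Step 2: EPC = 488 / 10 = 48.8 ends/cm

48.8 ends/cm


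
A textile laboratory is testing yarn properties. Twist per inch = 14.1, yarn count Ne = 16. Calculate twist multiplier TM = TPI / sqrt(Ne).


Formula: TM = TPI / sqrt(Ne)
Step 1: sqrt(Ne) = sqrt(16) = 4
Step 2: TM = 14.1 / 4 = 3.53

3.53 TM


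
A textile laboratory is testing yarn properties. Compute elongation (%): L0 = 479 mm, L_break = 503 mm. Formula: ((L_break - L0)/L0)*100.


Formula: Elongation (%) = ((L_break - L0) / L0) * 100
Step 1: Extension = 503 - 479 = 24 mm
Step 2: Elongation = (24 / 479) * 100
Step 3: Elongation = 0.050104 * 100 = 5.0104% ≈ 5.0%

5.0%


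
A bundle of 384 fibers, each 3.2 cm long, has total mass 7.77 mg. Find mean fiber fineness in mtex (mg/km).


Formula: fineness (mtex) = mass (mg) / total length (km) = (mass_mg / total_length_m) * 1000
Step 1: Convert fiber length: 3.2 cm = 0.032 m
Step 2: Total fiber length = 384 * 0.032 = 12.288 m
Step 3: Linear density = 7.77 mg / 12.288 m = 0.6323 mg/m
Step 4: fineness = 0.6323 * 1000 = 632.3 mtex

632.3 mtex


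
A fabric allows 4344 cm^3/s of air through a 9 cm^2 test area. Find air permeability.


Formula: Air Permeability = Airflow / Test Area
AP = 4344 cm^3/s / 9 cm^2
AP = 482.7 cm^3/s/cm^2

482.7 cm^3/s/cm^2


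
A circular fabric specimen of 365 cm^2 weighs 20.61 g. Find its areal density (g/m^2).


Formula: GSM = mass_g / area_m2
Step 1: Convert area: 365 cm^2 = 365 / 10000 = 0.0365 m^2
Step 2: GSM = 20.61 g / 0.0365 m^2 = 564.7 g/m^2

564.7 g/m^2


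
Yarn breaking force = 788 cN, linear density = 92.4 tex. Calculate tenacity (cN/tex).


Formula: Tenacity = Breaking force / Linear density
Tenacity = 788 cN / 92.4 tex
Tenacity = 8.53 cN/tex

8.53 cN/tex


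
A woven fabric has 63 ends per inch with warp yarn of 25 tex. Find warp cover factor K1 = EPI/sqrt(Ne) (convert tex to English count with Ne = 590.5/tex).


Formula: K1 = EPI / sqrt(Ne), with Ne = 590.5 / tex_warp
Step 1: Ne = 590.5 / 25 = 23.62
Step 2: sqrt(Ne) = sqrt(23.62) = 4.86
Step 3: K1 = 63 / 4.86 = 13.0

13.0


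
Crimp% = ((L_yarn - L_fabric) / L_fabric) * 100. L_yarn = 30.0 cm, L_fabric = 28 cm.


Formula: Crimp% = ((L_yarn - L_fabric) / L_fabric) * 100
Step 1: Extension = 30.0 - 28 = 2.0 cm
Step 2: Crimp% = (2.0 / 28) * 100
Step 3: Crimp% = 0.071429 * 100 = 7.1429% ≈ 7.1%

7.1%


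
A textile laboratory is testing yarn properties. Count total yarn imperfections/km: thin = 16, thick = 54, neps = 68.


Formula: Total = thin places + thick places + neps
Total = 16 + 54 + 68
Total = 138 imperfections/km

138 imperfections/km


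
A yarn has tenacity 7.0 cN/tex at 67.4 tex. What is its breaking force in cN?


Formula: Breaking force = Tenacity * Linear density
F = 7.0 cN/tex * 67.4 tex
F = 471.80 cN

471.80 cN


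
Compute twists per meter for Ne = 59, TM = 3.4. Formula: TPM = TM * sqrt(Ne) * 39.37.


Formula: TPM = TM * sqrt(Ne) * 39.37
Step 1: sqrt(Ne) = sqrt(59) = 7.6811
Step 2: TM * sqrt(Ne) = 3.4 * 7.6811 = 26.1157
Step 3: TPM = 26.1157 * 39.37 = 1028 twists/m

1028 twists/m


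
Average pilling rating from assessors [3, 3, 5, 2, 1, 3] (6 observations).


Formula: Mean = sum / count
Sum = 3 + 3 + 5 + 2 + 1 + 3 = 17
Mean = 17 / 6 = 2.8

2.8


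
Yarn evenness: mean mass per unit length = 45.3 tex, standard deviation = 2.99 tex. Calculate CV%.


Formula: CV% = (standard deviation / mean) * 100
Step 1: Ratio = 2.99 / 45.3 = 0.066004
Step 2: CV% = 0.066004 * 100 = 6.6004% ≈ 6.6%

6.6%


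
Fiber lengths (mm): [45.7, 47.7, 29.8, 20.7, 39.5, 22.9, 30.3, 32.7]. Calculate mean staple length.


Formula: Mean = sum of lengths / count
Sum = 45.7 + 47.7 + 29.8 + 20.7 + 39.5 + 22.9 + 30.3 + 32.7
Sum = 269.3 mm
Mean = 269.3 / 8 = 33.66 mm

33.66 mm


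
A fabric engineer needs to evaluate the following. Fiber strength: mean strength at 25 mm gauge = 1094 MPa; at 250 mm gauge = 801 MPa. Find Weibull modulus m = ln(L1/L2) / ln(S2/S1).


Formula: m = ln(L1/L2) / ln(S2/S1)
Step 1: ln(L1/L2) = ln(25/250) = -2.30259
Step 2: S2/S1 = 801/1094 = 0.73218
Step 3: ln(S2/S1) = ln(0.73218) = -0.31173
Step 4: m = -2.30259 / -0.31173 = 7.39

7.39 (Weibull m)


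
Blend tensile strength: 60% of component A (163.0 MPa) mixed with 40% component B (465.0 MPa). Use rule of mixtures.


Formula: Blend property = (fraction_A * property_A) + (fraction_B * property_B)
Step 1: Contribution A = 60/100 * 163.0 MPa = 97.8 MPa
Step 2: Contribution B = 40/100 * 465.0 MPa = 186.0 MPa
Step 3: Blend tensile strength = 97.8 + 186.0 = 283.8 MPa

283.8 MPa


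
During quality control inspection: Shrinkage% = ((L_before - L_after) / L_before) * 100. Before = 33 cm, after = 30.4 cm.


Formula: Shrinkage% = ((L_before - L_after) / L_before) * 100
Step 1: Shrinkage = 33 - 30.4 = 2.6 cm
Step 2: Shrinkage% = (2.6 / 33) * 100
Step 3: Shrinkage% = 0.078788 * 100 = 7.8788% ≈ 7.9%

7.9%


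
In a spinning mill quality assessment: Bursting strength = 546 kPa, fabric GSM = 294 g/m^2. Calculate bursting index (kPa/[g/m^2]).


Formula: Bursting Index = Bursting Strength / Fabric GSM
BI = 546 kPa / 294 g/m^2
BI = 1.857 kPa/(g/m^2)

1.857 kPa/(g/m^2)


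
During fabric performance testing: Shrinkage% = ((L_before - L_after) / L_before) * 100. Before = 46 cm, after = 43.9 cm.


Formula: Shrinkage% = ((L_before - L_after) / L_before) * 100
Step 1: Shrinkage = 46 - 43.9 = 2.1 cm
Step 2: Shrinkage% = (2.1 / 46) * 100
Step 3: Shrinkage% = 0.045652 * 100 = 4.5652% ≈ 4.6%

4.6%


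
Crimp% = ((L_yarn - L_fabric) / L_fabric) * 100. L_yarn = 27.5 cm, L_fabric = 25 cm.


Formula: Crimp% = ((L_yarn - L_fabric) / L_fabric) * 100
Step 1: Extension = 27.5 - 25 = 2.5 cm
Step 2: Crimp% = (2.5 / 25) * 100
Step 3: Crimp% = 0.1 * 100 = 10.0%

10.0%


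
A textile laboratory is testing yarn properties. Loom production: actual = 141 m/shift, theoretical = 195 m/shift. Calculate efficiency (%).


Formula: Efficiency% = (Actual output / Theoretical output) * 100
Efficiency% = (141 / 195) * 100
Efficiency% = 0.723077 * 100 = 72.3077% ≈ 72.3%

72.3%


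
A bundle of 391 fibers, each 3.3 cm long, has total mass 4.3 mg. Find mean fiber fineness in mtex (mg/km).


Formula: fineness (mtex) = mass (mg) / total length (km) = (mass_mg / total_length_m) * 1000
Step 1: Convert fiber length: 3.3 cm = 0.033 m
Step 2: Total fiber length = 391 * 0.033 = 12.903 m
Step 3: Linear density = 4.3 mg / 12.903 m = 0.3333 mg/m
Step 4: fineness = 0.3333 * 1000 = 333.3 mtex

333.3 mtex


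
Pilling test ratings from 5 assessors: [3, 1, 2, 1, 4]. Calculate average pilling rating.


Formula: Mean = sum / count
Sum = 3 + 1 + 2 + 1 + 4 = 11
Mean = 11 / 5 = 2.2

2.2


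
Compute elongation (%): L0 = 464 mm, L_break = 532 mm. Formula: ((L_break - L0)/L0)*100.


Formula: Elongation (%) = ((L_break - L0) / L0) * 100
Step 1: Extension = 532 - 464 = 68 mm
Step 2: Elongation = (68 / 464) * 100
Step 3: Elongation = 0.146552 * 100 = 14.6552% ≈ 14.7%

14.7%


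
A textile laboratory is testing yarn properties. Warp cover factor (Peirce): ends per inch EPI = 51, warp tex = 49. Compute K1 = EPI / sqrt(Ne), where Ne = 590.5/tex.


Formula: K1 = EPI / sqrt(Ne), with Ne = 590.5 / tex_warp
Step 1: Ne = 590.5 / 49 = 12.051
Step 2: sqrt(Ne) = sqrt(12.051) = 3.4715
Step 3: K1 = 51 / 3.4715 = 14.7

14.7


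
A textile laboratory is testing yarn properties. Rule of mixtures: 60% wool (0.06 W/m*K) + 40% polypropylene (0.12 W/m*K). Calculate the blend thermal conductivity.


Formula: Blend property = (fraction_A * property_A) + (fraction_B * property_B)
Step 1: Contribution A = 60/100 * 0.06 W/m*K = 0.036 W/m*K
Step 2: Contribution B = 40/100 * 0.12 W/m*K = 0.048 W/m*K
Step 3: Blend thermal conductivity = 0.036 + 0.048 = 0.084 W/m*K

0.084 W/m*K


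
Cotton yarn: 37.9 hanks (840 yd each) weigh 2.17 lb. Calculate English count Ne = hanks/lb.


Formula: Ne = hanks / mass_lb
Substituting: Ne = 37.9 / 2.17
Ne = 17.5

17.5 Ne


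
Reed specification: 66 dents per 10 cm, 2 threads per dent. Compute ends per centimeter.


Formula: EPC = (dents per 10 cm * ends per dent) / 10
Step 1: Total ends per 10 cm = 66 * 2 = 132
Step 2: EPC = 132 / 10 = 13.2 ends/cm

13.2 ends/cm


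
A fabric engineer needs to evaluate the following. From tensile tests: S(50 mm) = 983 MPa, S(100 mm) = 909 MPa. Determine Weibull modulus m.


Formula: m = ln(L1/L2) / ln(S2/S1)
Step 1: ln(L1/L2) = ln(50/100) = -0.69315
Step 2: S2/S1 = 909/983 = 0.92472
Step 3: ln(S2/S1) = ln(0.92472) = -0.07826
Step 4: m = -0.69315 / -0.07826 = 8.86

8.86 (Weibull m)


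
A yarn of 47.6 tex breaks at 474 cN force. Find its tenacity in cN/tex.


Formula: Tenacity = Breaking force / Linear density
Tenacity = 474 cN / 47.6 tex
Tenacity = 9.96 cN/tex

9.96 cN/tex


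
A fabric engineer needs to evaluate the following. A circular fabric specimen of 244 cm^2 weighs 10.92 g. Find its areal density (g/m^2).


Formula: GSM = mass_g / area_m2
Step 1: Convert area: 244 cm^2 = 244 / 10000 = 0.0244 m^2
Step 2: GSM = 10.92 g / 0.0244 m^2 = 447.5 g/m^2

447.5 g/m^2


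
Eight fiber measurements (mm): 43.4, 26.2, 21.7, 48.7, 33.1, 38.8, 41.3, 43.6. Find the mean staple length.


Formula: Mean = sum of lengths / count
Sum = 43.4 + 26.2 + 21.7 + 48.7 + 33.1 + 38.8 + 41.3 + 43.6
Sum = 296.8 mm
Mean = 296.8 / 8 = 37.10 mm

37.10 mm


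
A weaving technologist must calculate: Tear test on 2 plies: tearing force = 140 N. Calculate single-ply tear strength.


Formula: Per-ply strength = Total force / Number of plies
Per-ply = 140 N / 2
Per-ply = 70 N

70 N


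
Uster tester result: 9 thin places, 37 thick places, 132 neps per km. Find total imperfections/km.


Formula: Total = thin places + thick places + neps
Total = 9 + 37 + 132
Total = 178 imperfections/km

178 imperfections/km


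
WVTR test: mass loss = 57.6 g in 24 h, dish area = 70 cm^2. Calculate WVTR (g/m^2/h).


Formula: WVTR = mass_loss / (area * time)
Step 1: Convert area: 70 cm^2 = 0.007 m^2
Step 2: WVTR = 57.6 g / (0.007 m^2 * 24 h)
Step 3: WVTR = 57.6 / 0.168 = 342.9 g/m^2/h

342.9 g/m^2/h


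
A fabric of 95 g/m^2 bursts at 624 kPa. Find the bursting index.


Formula: Bursting Index = Bursting Strength / Fabric GSM
BI = 624 kPa / 95 g/m^2
BI = 6.568 kPa/(g/m^2)

6.568 kPa/(g/m^2)


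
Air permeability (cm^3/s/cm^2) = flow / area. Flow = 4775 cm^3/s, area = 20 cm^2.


Formula: Air Permeability = Airflow / Test Area
AP = 4775 cm^3/s / 20 cm^2
AP = 238.8 cm^3/s/cm^2

238.8 cm^3/s/cm^2


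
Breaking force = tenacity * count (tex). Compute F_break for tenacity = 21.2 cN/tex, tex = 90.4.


Formula: Breaking force = Tenacity * Linear density
F = 21.2 cN/tex * 90.4 tex
F = 1916.48 cN

1916.48 cN


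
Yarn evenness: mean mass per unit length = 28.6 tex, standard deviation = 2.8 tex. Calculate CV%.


Formula: CV% = (standard deviation / mean) * 100
Step 1: Ratio = 2.8 / 28.6 = 0.097902
Step 2: CV% = 0.097902 * 100 = 9.7902% ≈ 9.8%

9.8%


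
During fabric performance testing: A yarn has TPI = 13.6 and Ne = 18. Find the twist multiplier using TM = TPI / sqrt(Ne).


Formula: TM = TPI / sqrt(Ne)
Step 1: sqrt(Ne) = sqrt(18) = 4.2426
Step 2: TM = 13.6 / 4.2426 = 3.21

3.21 TM


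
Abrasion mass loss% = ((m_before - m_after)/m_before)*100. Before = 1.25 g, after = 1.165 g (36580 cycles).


Formula: Mass loss% = ((m_before - m_after) / m_before) * 100
Step 1: Mass loss = 1.25 - 1.165 = 0.085 g
Step 2: Ratio = 0.085 / 1.25 = 0.068
Step 3: Mass loss% = 0.068 * 100 = 6.80%

6.80%


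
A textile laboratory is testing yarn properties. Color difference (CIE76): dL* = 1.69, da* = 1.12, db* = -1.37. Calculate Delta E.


Formula: Delta E = sqrt(dL*^2 + da*^2 + db*^2)
Step 1: dL*^2 = 1.69^2 = 2.8561
Step 2: da*^2 = 1.12^2 = 1.2544
Step 3: db*^2 = (-1.37)^2 = 1.8769
Step 4: Sum = 2.8561 + 1.2544 + 1.8769 = 5.9874
Step 5: Delta E = sqrt(5.9874) = 2.45

2.45 Delta E


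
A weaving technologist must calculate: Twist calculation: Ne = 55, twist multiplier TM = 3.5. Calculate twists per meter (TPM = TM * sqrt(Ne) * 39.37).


Formula: TPM = TM * sqrt(Ne) * 39.37
Step 1: sqrt(Ne) = sqrt(55) = 7.4162
Step 2: TM * sqrt(Ne) = 3.5 * 7.4162 = 25.9567
Step 3: TPM = 25.9567 * 39.37 = 1022 twists/m

1022 twists/m


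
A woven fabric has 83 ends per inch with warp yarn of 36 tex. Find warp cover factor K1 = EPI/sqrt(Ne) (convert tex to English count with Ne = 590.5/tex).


Formula: K1 = EPI / sqrt(Ne), with Ne = 590.5 / tex_warp
Step 1: Ne = 590.5 / 36 = 16.403
Step 2: sqrt(Ne) = sqrt(16.403) = 4.0501
Step 3: K1 = 83 / 4.0501 = 20.5

20.5


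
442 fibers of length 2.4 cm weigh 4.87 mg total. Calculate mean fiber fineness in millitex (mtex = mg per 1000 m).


Formula: fineness (mtex) = mass (mg) / total length (km) = (mass_mg / total_length_m) * 1000
Step 1: Convert fiber length: 2.4 cm = 0.024 m
Step 2: Total fiber length = 442 * 0.024 = 10.608 m
Step 3: Linear density = 4.87 mg / 10.608 m = 0.4591 mg/m
Step 4: fineness = 0.4591 * 1000 = 459.1 mtex

459.1 mtex


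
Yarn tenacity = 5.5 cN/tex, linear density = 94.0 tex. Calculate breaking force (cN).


Formula: Breaking force = Tenacity * Linear density
F = 5.5 cN/tex * 94.0 tex
F = 517.00 cN

517.00 cN


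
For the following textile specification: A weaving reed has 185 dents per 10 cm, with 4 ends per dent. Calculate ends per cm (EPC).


Formula: EPC = (dents per 10 cm * ends per dent) / 10
Step 1: Total ends per 10 cm = 185 * 4 = 740
Step 2: EPC = 740 / 10 = 74.0 ends/cm

74.0 ends/cm


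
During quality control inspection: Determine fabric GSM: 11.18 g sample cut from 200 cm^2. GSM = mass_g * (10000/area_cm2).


Formula: GSM = mass_g / area_m2
Step 1: Convert area: 200 cm^2 = 200 / 10000 = 0.02 m^2
Step 2: GSM = 11.18 g / 0.02 m^2 = 559.0 g/m^2

559.0 g/m^2


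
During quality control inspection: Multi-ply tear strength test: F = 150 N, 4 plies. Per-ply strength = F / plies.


Formula: Per-ply strength = Total force / Number of plies
Per-ply = 150 N / 4
Per-ply = 37.5 N

37.5 N


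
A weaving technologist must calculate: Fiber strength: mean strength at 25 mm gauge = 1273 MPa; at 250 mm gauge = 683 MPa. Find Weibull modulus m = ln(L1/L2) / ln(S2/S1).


Formula: m = ln(L1/L2) / ln(S2/S1)
Step 1: ln(L1/L2) = ln(25/250) = -2.30259
Step 2: S2/S1 = 683/1273 = 0.53653
Step 3: ln(S2/S1) = ln(0.53653) = -0.62263
Step 4: m = -2.30259 / -0.62263 = 3.70

3.70 (Weibull m)


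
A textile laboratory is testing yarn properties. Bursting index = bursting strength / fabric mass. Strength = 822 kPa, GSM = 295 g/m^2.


Formula: Bursting Index = Bursting Strength / Fabric GSM
BI = 822 kPa / 295 g/m^2
BI = 2.786 kPa/(g/m^2)

2.786 kPa/(g/m^2)


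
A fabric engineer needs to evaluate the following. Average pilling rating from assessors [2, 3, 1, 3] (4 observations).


Formula: Mean = sum / count
Sum = 2 + 3 + 1 + 3 = 9
Mean = 9 / 4 = 2.3

2.3


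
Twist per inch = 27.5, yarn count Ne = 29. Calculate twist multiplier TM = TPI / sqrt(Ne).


Formula: TM = TPI / sqrt(Ne)
Step 1: sqrt(Ne) = sqrt(29) = 5.3852
Step 2: TM = 27.5 / 5.3852 = 5.11

5.11 TM


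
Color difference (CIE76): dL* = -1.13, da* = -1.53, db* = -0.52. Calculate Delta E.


Formula: Delta E = sqrt(dL*^2 + da*^2 + db*^2)
Step 1: dL*^2 = (-1.13)^2 = 1.2769
Step 2: da*^2 = (-1.53)^2 = 2.3409
Step 3: db*^2 = (-0.52)^2 = 0.2704
Step 4: Sum = 1.2769 + 2.3409 + 0.2704 = 3.8882
Step 5: Delta E = sqrt(3.8882) = 1.97

1.97 Delta E


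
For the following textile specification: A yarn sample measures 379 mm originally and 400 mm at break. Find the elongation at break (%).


Formula: Elongation (%) = ((L_break - L0) / L0) * 100
Step 1: Extension = 400 - 379 = 21 mm
Step 2: Elongation = (21 / 379) * 100
Step 3: Elongation = 0.055409 * 100 = 5.5409% ≈ 5.5%

5.5%


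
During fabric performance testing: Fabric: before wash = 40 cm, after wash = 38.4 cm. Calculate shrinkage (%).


Formula: Shrinkage% = ((L_before - L_after) / L_before) * 100
Step 1: Shrinkage = 40 - 38.4 = 1.6 cm
Step 2: Shrinkage% = (1.6 / 40) * 100
Step 3: Shrinkage% = 0.04 * 100 = 4.0%

4.0%


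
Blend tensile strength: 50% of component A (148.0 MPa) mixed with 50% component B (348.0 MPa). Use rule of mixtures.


Formula: Blend property = (fraction_A * property_A) + (fraction_B * property_B)
Step 1: Contribution A = 50/100 * 148.0 MPa = 74.0 MPa
Step 2: Contribution B = 50/100 * 348.0 MPa = 174.0 MPa
Step 3: Blend tensile strength = 74.0 + 174.0 = 248.0 MPa

248.0 MPa
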